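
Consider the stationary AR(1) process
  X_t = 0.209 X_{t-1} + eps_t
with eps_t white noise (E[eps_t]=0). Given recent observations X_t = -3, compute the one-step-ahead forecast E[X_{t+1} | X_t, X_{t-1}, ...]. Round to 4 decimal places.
E[X_{t+1} \mid \mathcal F_t] = -0.6270

For an AR(p) model X_t = c + sum_i phi_i X_{t-i} + eps_t, the
one-step-ahead conditional mean is
  E[X_{t+1} | X_t, ...] = c + sum_i phi_i X_{t+1-i}.
Substitute known values:
  E[X_{t+1} | ...] = (0.209) * (-3)
                   = -0.6270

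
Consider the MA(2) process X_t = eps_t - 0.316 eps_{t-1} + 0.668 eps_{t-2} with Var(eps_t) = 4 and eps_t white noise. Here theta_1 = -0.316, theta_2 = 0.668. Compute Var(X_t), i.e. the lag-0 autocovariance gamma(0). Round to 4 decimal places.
\gamma(0) = 6.1843

For an MA(q) process X_t = eps_t + sum_i theta_i eps_{t-i} with
Var(eps_t) = sigma^2, the variance is
  gamma(0) = sigma^2 * (1 + sum_i theta_i^2).
  sum_i theta_i^2 = (-0.316)^2 + (0.668)^2 = 0.099856 + 0.446224 = 0.54608.
  gamma(0) = 4 * (1 + 0.54608) = 4 * 1.54608 = 6.18432, which rounds to 6.1843.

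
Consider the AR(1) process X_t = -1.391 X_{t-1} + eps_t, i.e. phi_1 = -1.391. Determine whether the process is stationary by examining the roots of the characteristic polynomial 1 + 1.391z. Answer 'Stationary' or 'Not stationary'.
\text{Not stationary}

The AR(p) characteristic polynomial is P(z) = 1 + 1.391z.
Stationarity requires all roots to lie outside the unit circle, i.e. |z| > 1 for every root.
This is linear in z: 1 + (1.391) z = 0  =>  z = -1/(1.391) = -0.718907,  |z| = 0.718907.
Moduli of all roots: 0.7189.
All moduli strictly greater than 1? No.
Verdict: Not stationary.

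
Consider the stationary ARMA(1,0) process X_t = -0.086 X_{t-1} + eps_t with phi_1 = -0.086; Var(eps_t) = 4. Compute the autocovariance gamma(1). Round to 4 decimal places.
\gamma(1) = -0.3466

Multiply the model equation by X_{t-k} and take expectations. With theta_0 = psi_0 = 1 and psi_j the MA(infinity) weights, this gives
  gamma(k) - sum_i phi_i gamma(k-i) = c_k,
  c_k = sigma^2 * sum_{j=k..q} theta_j psi_{j-k}   (c_k = 0 for k > q),
using gamma(-m) = gamma(m).
Pure AR (q = 0): c_0 = sigma^2 = 4, c_k = 0 for k >= 1.
Equations for k = 0 and k = 1 (AR order 1):
  gamma(0) = phi_1 gamma(1) + c_0
  gamma(1) = phi_1 gamma(0) + c_1
Substituting the second into the first: gamma(0) (1 - phi_1^2) = c_0 + phi_1 c_1, so
  gamma(0) = c_0 / (1 - phi_1^2) = 4 / (1 - (-0.086)^2) = 4 / 0.992604 = 4.029804.
  gamma(1) = phi_1 gamma(0) = (-0.086)(4.029804) = -0.346563.
Therefore gamma(1) = -0.3466 (to 4 decimal places).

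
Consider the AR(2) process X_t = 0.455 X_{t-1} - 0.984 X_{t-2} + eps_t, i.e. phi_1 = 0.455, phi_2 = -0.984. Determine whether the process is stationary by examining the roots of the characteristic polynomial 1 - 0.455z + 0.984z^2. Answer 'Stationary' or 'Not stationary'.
\text{Stationary}

The AR(p) characteristic polynomial is P(z) = 1 - 0.455z + 0.984z^2.
Stationarity requires all roots to lie outside the unit circle, i.e. |z| > 1 for every root.
Set 1 + (-0.455) z + (0.984) z^2 = 0, i.e. a z^2 + b z + c = 0 with a = 0.984, b = -0.455, c = 1.
Discriminant D = b^2 - 4ac = (-0.455)^2 - 4*(0.984)*1 = 0.207025 - (3.936) = -3.728975.
D < 0, so the roots are the complex-conjugate pair z = (-b +/- i sqrt(-D)) / (2a) = 0.2312 +/- 0.9812i.
For a conjugate pair |z|^2 = z * conj(z) = (product of roots) = c/a = 1/(0.984) = 1.01626, so |z| = sqrt(1.01626) = 1.0081 for both roots.
Moduli of all roots: 1.0081, 1.0081.
All moduli strictly greater than 1? Yes.
Verdict: Stationary.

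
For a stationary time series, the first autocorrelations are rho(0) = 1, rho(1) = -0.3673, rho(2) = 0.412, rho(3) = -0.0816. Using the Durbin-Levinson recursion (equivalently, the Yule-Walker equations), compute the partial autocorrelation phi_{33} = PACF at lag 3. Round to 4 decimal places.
\phi_{33} = 0.1789

The PACF at lag k is phi_{kk}, the last component of the solution
to the Yule-Walker system G_k phi = r_k where
  (G_k)_{ij} = rho(|i - j|), (r_k)_i = rho(i), i,j = 1..k.
Equivalently, Durbin-Levinson gives phi_{kk} iteratively:
  phi_{11} = rho(1)
  phi_{kk} = [rho(k) - sum_{j=1..k-1} phi_{k-1,j} rho(k-j)]
            / [1 - sum_{j=1..k-1} phi_{k-1,j} rho(j)],
  phi_{k,j} = phi_{k-1,j} - phi_{kk} phi_{k-1,k-j},  j = 1..k-1.
Step k = 1:
  phi_11 = rho(1) = -0.3673.
Step k = 2:
  phi_22 = [rho(2) - phi_11 rho(1)] / [1 - phi_11 rho(1)] = [0.412 - (-0.3673)(-0.3673)] / [1 - (-0.3673)(-0.3673)]
         = 0.27709071 / 0.86509071 = 0.320302.
  Update: phi_21 = phi_11 - phi_22 phi_11 = -0.3673 - (0.320302)(-0.3673) = -0.249653.
Step k = 3:
  phi_33 = [rho(3) - phi_21 rho(2) - phi_22 rho(1)] / [1 - phi_21 rho(1) - phi_22 rho(2)]
    numerator   = -0.0816 - (-0.249653)(0.412) - (0.320302)(-0.3673) = 0.1389041
    denominator = 1 - (-0.249653)(-0.3673) - (0.320302)(0.412) = 0.77633787
  phi_33 = 0.1389041 / 0.77633787 = 0.1789.
Therefore phi_{33} = 0.1789.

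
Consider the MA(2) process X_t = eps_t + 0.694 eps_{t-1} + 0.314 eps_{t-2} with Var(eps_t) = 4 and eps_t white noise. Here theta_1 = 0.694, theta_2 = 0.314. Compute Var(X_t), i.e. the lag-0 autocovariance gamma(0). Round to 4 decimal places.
\gamma(0) = 6.3209

For an MA(q) process X_t = eps_t + sum_i theta_i eps_{t-i} with
Var(eps_t) = sigma^2, the variance is
  gamma(0) = sigma^2 * (1 + sum_i theta_i^2).
  sum_i theta_i^2 = (0.694)^2 + (0.314)^2 = 0.481636 + 0.098596 = 0.580232.
  gamma(0) = 4 * (1 + 0.580232) = 4 * 1.580232 = 6.320928, which rounds to 6.3209.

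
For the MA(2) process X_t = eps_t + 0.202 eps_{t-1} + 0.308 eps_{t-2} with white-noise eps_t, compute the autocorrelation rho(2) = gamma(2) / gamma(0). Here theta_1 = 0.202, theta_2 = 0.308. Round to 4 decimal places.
\rho(2) = 0.2712

For an MA(q) process with theta_0 = 1, the autocovariance is
  gamma(k) = sigma^2 * sum_{i=0..q-k} theta_i * theta_{i+k},
and rho(k) = gamma(k) / gamma(0). Sigma^2 cancels.
  numerator   = (1)*(0.308) = 0.308.
  denominator = (1)^2 + (0.202)^2 + (0.308)^2 = 1.135668.
  rho(2) = 0.308 / 1.135668 = 0.2712.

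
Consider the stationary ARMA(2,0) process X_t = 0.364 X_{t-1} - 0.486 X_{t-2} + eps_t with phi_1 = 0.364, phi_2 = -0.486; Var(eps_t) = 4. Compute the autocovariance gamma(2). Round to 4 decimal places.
\gamma(2) = -2.2109

Multiply the model equation by X_{t-k} and take expectations. With theta_0 = psi_0 = 1 and psi_j the MA(infinity) weights, this gives
  gamma(k) - sum_i phi_i gamma(k-i) = c_k,
  c_k = sigma^2 * sum_{j=k..q} theta_j psi_{j-k}   (c_k = 0 for k > q),
using gamma(-m) = gamma(m).
Pure AR (q = 0): c_0 = sigma^2 = 4, c_k = 0 for k >= 1.
Equations for k = 0, 1, 2 (AR order 2, c_2 = 0):
  (E0) gamma(0) = phi_1 gamma(1) + phi_2 gamma(2) + c_0
  (E1) gamma(1) = phi_1 gamma(0) + phi_2 gamma(1) + c_1
  (E2) gamma(2) = phi_1 gamma(1) + phi_2 gamma(0)
From (E1): gamma(1) = A gamma(0) + B with
  A = phi_1 / (1 - phi_2) = 0.364 / 1.486 = 0.244953,   B = c_1 / (1 - phi_2) = 0 / 1.486 = 0.
Insert (E2) into (E0): gamma(0) (1 - phi_2^2) = phi_1 (1 + phi_2) gamma(1) + c_0.
  phi_1 (1 + phi_2) = (0.364)(0.514) = 0.187096,   1 - phi_2^2 = 0.763804.
Replace gamma(1) by A gamma(0) + B and collect gamma(0):
  gamma(0) [0.763804 - (0.187096)(0.244953)] = c_0 = 4
  gamma(0) * 0.717974 = 4
  gamma(0) = 4 / 0.717974 = 5.57123.
  gamma(1) = A gamma(0) = (0.244953)(5.57123) = 1.364689.
  gamma(2) = phi_1 gamma(1) + phi_2 gamma(0) = (0.364)(1.364689) + (-0.486)(5.57123) = -2.210871.
Therefore gamma(2) = -2.2109 (to 4 decimal places).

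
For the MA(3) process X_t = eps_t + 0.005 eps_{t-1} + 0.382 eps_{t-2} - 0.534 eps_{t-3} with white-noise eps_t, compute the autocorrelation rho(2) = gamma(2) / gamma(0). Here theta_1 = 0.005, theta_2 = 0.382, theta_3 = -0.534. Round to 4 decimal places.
\rho(2) = 0.2651

For an MA(q) process with theta_0 = 1, the autocovariance is
  gamma(k) = sigma^2 * sum_{i=0..q-k} theta_i * theta_{i+k},
and rho(k) = gamma(k) / gamma(0). Sigma^2 cancels.
  numerator   = (1)*(0.382) + (0.005)*(-0.534) = 0.37933.
  denominator = (1)^2 + (0.005)^2 + (0.382)^2 + (-0.534)^2 = 1.431105.
  rho(2) = 0.37933 / 1.431105 = 0.2651.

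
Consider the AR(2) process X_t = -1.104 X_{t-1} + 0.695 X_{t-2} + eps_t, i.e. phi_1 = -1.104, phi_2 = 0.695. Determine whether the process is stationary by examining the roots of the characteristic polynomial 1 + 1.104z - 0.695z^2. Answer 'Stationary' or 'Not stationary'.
\text{Not stationary}

The AR(p) characteristic polynomial is P(z) = 1 + 1.104z - 0.695z^2.
Stationarity requires all roots to lie outside the unit circle, i.e. |z| > 1 for every root.
Set 1 + (1.104) z + (-0.695) z^2 = 0, i.e. a z^2 + b z + c = 0 with a = -0.695, b = 1.104, c = 1.
Discriminant D = b^2 - 4ac = (1.104)^2 - 4*(-0.695)*1 = 1.218816 - (-2.78) = 3.998816.
D >= 0, so the roots are real: z = (-b +/- sqrt(D)) / (2a) = (-1.104 +/- 1.999704) / (-1.39).
  z_1 = (-1.104 + 1.999704) / (-1.39) = -0.6444,   |z_1| = 0.6444.
  z_2 = (-1.104 - 1.999704) / (-1.39) = 2.2329,   |z_2| = 2.2329.
Moduli of all roots: 0.6444, 2.2329.
All moduli strictly greater than 1? No.
Verdict: Not stationary.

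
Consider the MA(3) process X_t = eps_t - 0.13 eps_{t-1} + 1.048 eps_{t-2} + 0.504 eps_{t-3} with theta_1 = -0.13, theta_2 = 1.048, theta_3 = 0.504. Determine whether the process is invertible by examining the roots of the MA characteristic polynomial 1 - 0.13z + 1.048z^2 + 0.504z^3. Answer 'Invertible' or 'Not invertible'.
\text{Not invertible}

The MA(q) characteristic polynomial is P(z) = 1 - 0.13z + 1.048z^2 + 0.504z^3.
Invertibility requires all roots to lie outside the unit circle, i.e. |z| > 1 for every root.
Degree 3: look for a simple real root z0 first, then factor out (1 - z/z0) and solve the remaining quadratic.
Testing z0 = -2.5: P(-2.5) = 1 + (-0.13)(-2.5) + (1.048)(-2.5)^2 + (0.504)(-2.5)^3
  = 1 + (0.325) + (6.55) + (-7.875) = 0.  So z_0 = -2.5 is a root, |z_0| = 2.5.
Divide out the factor (1 + 0.4 z) = (1 - z/z0) (since 1/z0 = -0.4):
  P(z) = (1 + 0.4 z)(1 + (-0.53) z + (1.26) z^2)
  [check: z-coef -0.53 - (-0.4) = -0.13; z^2-coef 1.26 - (-0.4)(-0.53) = 1.048; z^3-coef -(-0.4)(1.26) = 0.504.]
Remaining roots from the quadratic factor 1 + (-0.53) z + (1.26) z^2:
  Set 1 + (-0.53) z + (1.26) z^2 = 0, i.e. a z^2 + b z + c = 0 with a = 1.26, b = -0.53, c = 1.
  Discriminant D = b^2 - 4ac = (-0.53)^2 - 4*(1.26)*1 = 0.2809 - (5.04) = -4.7591.
  D < 0, so the roots are the complex-conjugate pair z = (-b +/- i sqrt(-D)) / (2a) = 0.2103 +/- 0.8657i.
  For a conjugate pair |z|^2 = z * conj(z) = (product of roots) = c/a = 1/(1.26) = 0.793651, so |z| = sqrt(0.793651) = 0.8909 for both roots.
Moduli of all roots: 2.5000, 0.8909, 0.8909.
All moduli strictly greater than 1? No.
Verdict: Not invertible.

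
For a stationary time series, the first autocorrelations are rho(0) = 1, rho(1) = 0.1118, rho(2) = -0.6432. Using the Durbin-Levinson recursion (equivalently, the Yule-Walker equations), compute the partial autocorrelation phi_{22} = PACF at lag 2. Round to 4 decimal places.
\phi_{22} = -0.6640

The PACF at lag k is phi_{kk}, the last component of the solution
to the Yule-Walker system G_k phi = r_k where
  (G_k)_{ij} = rho(|i - j|), (r_k)_i = rho(i), i,j = 1..k.
Equivalently, Durbin-Levinson gives phi_{kk} iteratively:
  phi_{11} = rho(1)
  phi_{kk} = [rho(k) - sum_{j=1..k-1} phi_{k-1,j} rho(k-j)]
            / [1 - sum_{j=1..k-1} phi_{k-1,j} rho(j)],
  phi_{k,j} = phi_{k-1,j} - phi_{kk} phi_{k-1,k-j},  j = 1..k-1.
Step k = 1:
  phi_11 = rho(1) = 0.1118.
Step k = 2:
  phi_22 = [rho(2) - phi_11 rho(1)] / [1 - phi_11 rho(1)] = [-0.6432 - (0.1118)(0.1118)] / [1 - (0.1118)(0.1118)]
         = -0.65569924 / 0.98750076 = -0.664.
Therefore phi_{22} = -0.6640.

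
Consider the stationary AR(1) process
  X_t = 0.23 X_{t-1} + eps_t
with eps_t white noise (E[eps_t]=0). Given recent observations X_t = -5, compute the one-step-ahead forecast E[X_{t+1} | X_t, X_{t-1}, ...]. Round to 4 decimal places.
E[X_{t+1} \mid \mathcal F_t] = -1.1500

For an AR(p) model X_t = c + sum_i phi_i X_{t-i} + eps_t, the
one-step-ahead conditional mean is
  E[X_{t+1} | X_t, ...] = c + sum_i phi_i X_{t+1-i}.
Substitute known values:
  E[X_{t+1} | ...] = (0.23) * (-5)
                   = -1.1500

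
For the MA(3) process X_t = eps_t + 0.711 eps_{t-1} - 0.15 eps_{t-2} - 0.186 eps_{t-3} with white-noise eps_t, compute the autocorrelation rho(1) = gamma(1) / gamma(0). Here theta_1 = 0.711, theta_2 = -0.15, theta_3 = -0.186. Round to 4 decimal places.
\rho(1) = 0.4046

For an MA(q) process with theta_0 = 1, the autocovariance is
  gamma(k) = sigma^2 * sum_{i=0..q-k} theta_i * theta_{i+k},
and rho(k) = gamma(k) / gamma(0). Sigma^2 cancels.
  numerator   = (1)*(0.711) + (0.711)*(-0.15) + (-0.15)*(-0.186) = 0.63225.
  denominator = (1)^2 + (0.711)^2 + (-0.15)^2 + (-0.186)^2 = 1.562617.
  rho(1) = 0.63225 / 1.562617 = 0.4046.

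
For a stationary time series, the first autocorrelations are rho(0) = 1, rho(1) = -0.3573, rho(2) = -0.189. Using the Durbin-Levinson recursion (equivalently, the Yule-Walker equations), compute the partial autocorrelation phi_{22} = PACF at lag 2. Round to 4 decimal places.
\phi_{22} = -0.3630

The PACF at lag k is phi_{kk}, the last component of the solution
to the Yule-Walker system G_k phi = r_k where
  (G_k)_{ij} = rho(|i - j|), (r_k)_i = rho(i), i,j = 1..k.
Equivalently, Durbin-Levinson gives phi_{kk} iteratively:
  phi_{11} = rho(1)
  phi_{kk} = [rho(k) - sum_{j=1..k-1} phi_{k-1,j} rho(k-j)]
            / [1 - sum_{j=1..k-1} phi_{k-1,j} rho(j)],
  phi_{k,j} = phi_{k-1,j} - phi_{kk} phi_{k-1,k-j},  j = 1..k-1.
Step k = 1:
  phi_11 = rho(1) = -0.3573.
Step k = 2:
  phi_22 = [rho(2) - phi_11 rho(1)] / [1 - phi_11 rho(1)] = [-0.189 - (-0.3573)(-0.3573)] / [1 - (-0.3573)(-0.3573)]
         = -0.31666329 / 0.87233671 = -0.363.
Therefore phi_{22} = -0.3630.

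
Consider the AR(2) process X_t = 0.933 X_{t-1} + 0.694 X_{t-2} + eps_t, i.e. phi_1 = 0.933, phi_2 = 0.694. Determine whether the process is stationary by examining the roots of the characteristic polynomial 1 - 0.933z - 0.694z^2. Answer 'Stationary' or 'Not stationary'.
\text{Not stationary}

The AR(p) characteristic polynomial is P(z) = 1 - 0.933z - 0.694z^2.
Stationarity requires all roots to lie outside the unit circle, i.e. |z| > 1 for every root.
Set 1 + (-0.933) z + (-0.694) z^2 = 0, i.e. a z^2 + b z + c = 0 with a = -0.694, b = -0.933, c = 1.
Discriminant D = b^2 - 4ac = (-0.933)^2 - 4*(-0.694)*1 = 0.870489 - (-2.776) = 3.646489.
D >= 0, so the roots are real: z = (-b +/- sqrt(D)) / (2a) = (0.933 +/- 1.909578) / (-1.388).
  z_1 = (0.933 + 1.909578) / (-1.388) = -2.048,   |z_1| = 2.048.
  z_2 = (0.933 - 1.909578) / (-1.388) = 0.7036,   |z_2| = 0.7036.
Moduli of all roots: 2.0480, 0.7036.
All moduli strictly greater than 1? No.
Verdict: Not stationary.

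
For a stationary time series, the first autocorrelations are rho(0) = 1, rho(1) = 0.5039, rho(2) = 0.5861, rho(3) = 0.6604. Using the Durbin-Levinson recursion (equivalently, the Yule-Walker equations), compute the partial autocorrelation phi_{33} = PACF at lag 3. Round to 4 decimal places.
\phi_{33} = 0.4551

The PACF at lag k is phi_{kk}, the last component of the solution
to the Yule-Walker system G_k phi = r_k where
  (G_k)_{ij} = rho(|i - j|), (r_k)_i = rho(i), i,j = 1..k.
Equivalently, Durbin-Levinson gives phi_{kk} iteratively:
  phi_{11} = rho(1)
  phi_{kk} = [rho(k) - sum_{j=1..k-1} phi_{k-1,j} rho(k-j)]
            / [1 - sum_{j=1..k-1} phi_{k-1,j} rho(j)],
  phi_{k,j} = phi_{k-1,j} - phi_{kk} phi_{k-1,k-j},  j = 1..k-1.
Step k = 1:
  phi_11 = rho(1) = 0.5039.
Step k = 2:
  phi_22 = [rho(2) - phi_11 rho(1)] / [1 - phi_11 rho(1)] = [0.5861 - (0.5039)(0.5039)] / [1 - (0.5039)(0.5039)]
         = 0.33218479 / 0.74608479 = 0.445237.
  Update: phi_21 = phi_11 - phi_22 phi_11 = 0.5039 - (0.445237)(0.5039) = 0.279545.
Step k = 3:
  phi_33 = [rho(3) - phi_21 rho(2) - phi_22 rho(1)] / [1 - phi_21 rho(1) - phi_22 rho(2)]
    numerator   = 0.6604 - (0.279545)(0.5861) - (0.445237)(0.5039) = 0.27220364
    denominator = 1 - (0.279545)(0.5039) - (0.445237)(0.5861) = 0.59818373
  phi_33 = 0.27220364 / 0.59818373 = 0.4551.
Therefore phi_{33} = 0.4551.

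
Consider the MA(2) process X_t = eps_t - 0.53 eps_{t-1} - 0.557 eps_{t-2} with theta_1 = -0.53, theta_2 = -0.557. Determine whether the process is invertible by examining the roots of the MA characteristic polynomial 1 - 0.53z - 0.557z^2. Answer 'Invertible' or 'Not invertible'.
\text{Not invertible}

The MA(q) characteristic polynomial is P(z) = 1 - 0.53z - 0.557z^2.
Invertibility requires all roots to lie outside the unit circle, i.e. |z| > 1 for every root.
Set 1 + (-0.53) z + (-0.557) z^2 = 0, i.e. a z^2 + b z + c = 0 with a = -0.557, b = -0.53, c = 1.
Discriminant D = b^2 - 4ac = (-0.53)^2 - 4*(-0.557)*1 = 0.2809 - (-2.228) = 2.5089.
D >= 0, so the roots are real: z = (-b +/- sqrt(D)) / (2a) = (0.53 +/- 1.583951) / (-1.114).
  z_1 = (0.53 + 1.583951) / (-1.114) = -1.8976,   |z_1| = 1.8976.
  z_2 = (0.53 - 1.583951) / (-1.114) = 0.9461,   |z_2| = 0.9461.
Moduli of all roots: 1.8976, 0.9461.
All moduli strictly greater than 1? No.
Verdict: Not invertible.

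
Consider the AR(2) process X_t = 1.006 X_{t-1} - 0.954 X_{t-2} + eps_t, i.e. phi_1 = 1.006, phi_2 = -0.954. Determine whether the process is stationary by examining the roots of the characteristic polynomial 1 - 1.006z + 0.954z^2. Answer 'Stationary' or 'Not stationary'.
\text{Stationary}

The AR(p) characteristic polynomial is P(z) = 1 - 1.006z + 0.954z^2.
Stationarity requires all roots to lie outside the unit circle, i.e. |z| > 1 for every root.
Set 1 + (-1.006) z + (0.954) z^2 = 0, i.e. a z^2 + b z + c = 0 with a = 0.954, b = -1.006, c = 1.
Discriminant D = b^2 - 4ac = (-1.006)^2 - 4*(0.954)*1 = 1.012036 - (3.816) = -2.803964.
D < 0, so the roots are the complex-conjugate pair z = (-b +/- i sqrt(-D)) / (2a) = 0.5273 +/- 0.8776i.
For a conjugate pair |z|^2 = z * conj(z) = (product of roots) = c/a = 1/(0.954) = 1.048218, so |z| = sqrt(1.048218) = 1.0238 for both roots.
Moduli of all roots: 1.0238, 1.0238.
All moduli strictly greater than 1? Yes.
Verdict: Stationary.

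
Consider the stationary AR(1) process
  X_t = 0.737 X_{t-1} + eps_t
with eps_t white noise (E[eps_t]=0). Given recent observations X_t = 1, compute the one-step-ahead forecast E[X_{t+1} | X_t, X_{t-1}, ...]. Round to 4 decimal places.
E[X_{t+1} \mid \mathcal F_t] = 0.7370

For an AR(p) model X_t = c + sum_i phi_i X_{t-i} + eps_t, the
one-step-ahead conditional mean is
  E[X_{t+1} | X_t, ...] = c + sum_i phi_i X_{t+1-i}.
Substitute known values:
  E[X_{t+1} | ...] = (0.737) * (1)
                   = 0.7370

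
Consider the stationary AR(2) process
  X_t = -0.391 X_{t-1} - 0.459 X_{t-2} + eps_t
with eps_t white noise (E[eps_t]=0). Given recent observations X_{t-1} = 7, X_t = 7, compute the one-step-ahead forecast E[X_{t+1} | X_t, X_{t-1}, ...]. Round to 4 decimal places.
E[X_{t+1} \mid \mathcal F_t] = -5.9500

For an AR(p) model X_t = c + sum_i phi_i X_{t-i} + eps_t, the
one-step-ahead conditional mean is
  E[X_{t+1} | X_t, ...] = c + sum_i phi_i X_{t+1-i}.
Substitute known values:
  E[X_{t+1} | ...] = (-0.391) * (7) + (-0.459) * (7)
                   = -5.9500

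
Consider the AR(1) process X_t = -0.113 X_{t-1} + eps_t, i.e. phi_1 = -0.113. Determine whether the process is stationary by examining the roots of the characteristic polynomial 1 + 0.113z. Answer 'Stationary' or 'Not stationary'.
\text{Stationary}

The AR(p) characteristic polynomial is P(z) = 1 + 0.113z.
Stationarity requires all roots to lie outside the unit circle, i.e. |z| > 1 for every root.
This is linear in z: 1 + (0.113) z = 0  =>  z = -1/(0.113) = -8.849558,  |z| = 8.849558.
Moduli of all roots: 8.8496.
All moduli strictly greater than 1? Yes.
Verdict: Stationary.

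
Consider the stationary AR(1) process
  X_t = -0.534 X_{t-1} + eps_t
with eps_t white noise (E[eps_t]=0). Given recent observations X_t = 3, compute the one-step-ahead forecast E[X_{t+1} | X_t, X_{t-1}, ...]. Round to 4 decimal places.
E[X_{t+1} \mid \mathcal F_t] = -1.6020

For an AR(p) model X_t = c + sum_i phi_i X_{t-i} + eps_t, the
one-step-ahead conditional mean is
  E[X_{t+1} | X_t, ...] = c + sum_i phi_i X_{t+1-i}.
Substitute known values:
  E[X_{t+1} | ...] = (-0.534) * (3)
                   = -1.6020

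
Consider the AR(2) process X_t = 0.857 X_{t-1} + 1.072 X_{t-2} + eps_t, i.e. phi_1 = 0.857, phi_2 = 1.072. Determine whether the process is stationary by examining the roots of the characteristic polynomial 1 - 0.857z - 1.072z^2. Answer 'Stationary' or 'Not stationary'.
\text{Not stationary}

The AR(p) characteristic polynomial is P(z) = 1 - 0.857z - 1.072z^2.
Stationarity requires all roots to lie outside the unit circle, i.e. |z| > 1 for every root.
Set 1 + (-0.857) z + (-1.072) z^2 = 0, i.e. a z^2 + b z + c = 0 with a = -1.072, b = -0.857, c = 1.
Discriminant D = b^2 - 4ac = (-0.857)^2 - 4*(-1.072)*1 = 0.734449 - (-4.288) = 5.022449.
D >= 0, so the roots are real: z = (-b +/- sqrt(D)) / (2a) = (0.857 +/- 2.241082) / (-2.144).
  z_1 = (0.857 + 2.241082) / (-2.144) = -1.445,   |z_1| = 1.445.
  z_2 = (0.857 - 2.241082) / (-2.144) = 0.6456,   |z_2| = 0.6456.
Moduli of all roots: 1.4450, 0.6456.
All moduli strictly greater than 1? No.
Verdict: Not stationary.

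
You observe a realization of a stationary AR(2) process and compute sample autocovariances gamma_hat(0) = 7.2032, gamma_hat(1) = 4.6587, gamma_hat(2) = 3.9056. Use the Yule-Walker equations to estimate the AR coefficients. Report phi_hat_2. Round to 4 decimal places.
\hat\phi_{2} = 0.2130

The Yule-Walker equations for an AR(p) process read, in matrix form,
  Gamma_p phi = r_p,   with   (Gamma_p)_{ij} = gamma(|i - j|),
                       (r_p)_i = gamma(i),   i,j = 1..p.
Substitute the sample gammas (Toeplitz matrix and right-hand side of size 2):
  Gamma_p = [[7.2032, 4.6587], [4.6587, 7.2032]]
  r_p     = [4.6587, 3.9056]
Written out:
  7.2032 phi_1 + 4.6587 phi_2 = 4.6587
  4.6587 phi_1 + 7.2032 phi_2 = 3.9056
Solve by Cramer's rule:
  det = gamma(0)^2 - gamma(1)^2 = (7.2032)^2 - (4.6587)^2 = 51.88609024 - 21.70348569 = 30.18260455
  phi_hat_1 = [gamma(1) gamma(0) - gamma(1) gamma(2)] / det = [(4.6587)(7.2032) - (4.6587)(3.9056)] / 30.18260455 = 15.36252912 / 30.18260455 = 0.509
  phi_hat_2 = [gamma(0) gamma(2) - gamma(1)^2] / det = [(7.2032)(3.9056) - (4.6587)^2] / 30.18260455 = 6.42933223 / 30.18260455 = 0.213
So phi_hat = [0.5090, 0.2130].
Therefore phi_hat_2 = 0.2130.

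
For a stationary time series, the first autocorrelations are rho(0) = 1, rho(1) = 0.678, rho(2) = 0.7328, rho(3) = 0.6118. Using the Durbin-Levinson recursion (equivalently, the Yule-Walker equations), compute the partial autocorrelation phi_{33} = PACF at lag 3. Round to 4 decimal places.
\phi_{33} = 0.0581

The PACF at lag k is phi_{kk}, the last component of the solution
to the Yule-Walker system G_k phi = r_k where
  (G_k)_{ij} = rho(|i - j|), (r_k)_i = rho(i), i,j = 1..k.
Equivalently, Durbin-Levinson gives phi_{kk} iteratively:
  phi_{11} = rho(1)
  phi_{kk} = [rho(k) - sum_{j=1..k-1} phi_{k-1,j} rho(k-j)]
            / [1 - sum_{j=1..k-1} phi_{k-1,j} rho(j)],
  phi_{k,j} = phi_{k-1,j} - phi_{kk} phi_{k-1,k-j},  j = 1..k-1.
Step k = 1:
  phi_11 = rho(1) = 0.678.
Step k = 2:
  phi_22 = [rho(2) - phi_11 rho(1)] / [1 - phi_11 rho(1)] = [0.7328 - (0.678)(0.678)] / [1 - (0.678)(0.678)]
         = 0.273116 / 0.540316 = 0.505475.
  Update: phi_21 = phi_11 - phi_22 phi_11 = 0.678 - (0.505475)(0.678) = 0.335288.
Step k = 3:
  phi_33 = [rho(3) - phi_21 rho(2) - phi_22 rho(1)] / [1 - phi_21 rho(1) - phi_22 rho(2)]
    numerator   = 0.6118 - (0.335288)(0.7328) - (0.505475)(0.678) = 0.02338902
    denominator = 1 - (0.335288)(0.678) - (0.505475)(0.7328) = 0.40226281
  phi_33 = 0.02338902 / 0.40226281 = 0.0581.
Therefore phi_{33} = 0.0581.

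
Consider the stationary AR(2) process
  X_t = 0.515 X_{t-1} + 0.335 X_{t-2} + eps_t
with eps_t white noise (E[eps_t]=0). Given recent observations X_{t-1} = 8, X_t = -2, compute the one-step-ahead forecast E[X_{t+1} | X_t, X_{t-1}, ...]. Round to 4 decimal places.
E[X_{t+1} \mid \mathcal F_t] = 1.6500

For an AR(p) model X_t = c + sum_i phi_i X_{t-i} + eps_t, the
one-step-ahead conditional mean is
  E[X_{t+1} | X_t, ...] = c + sum_i phi_i X_{t+1-i}.
Substitute known values:
  E[X_{t+1} | ...] = (0.515) * (-2) + (0.335) * (8)
                   = 1.6500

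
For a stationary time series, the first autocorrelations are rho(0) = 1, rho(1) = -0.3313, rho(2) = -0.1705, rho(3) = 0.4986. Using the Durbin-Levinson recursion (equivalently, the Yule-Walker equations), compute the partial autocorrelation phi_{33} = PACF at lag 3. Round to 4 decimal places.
\phi_{33} = 0.3990

The PACF at lag k is phi_{kk}, the last component of the solution
to the Yule-Walker system G_k phi = r_k where
  (G_k)_{ij} = rho(|i - j|), (r_k)_i = rho(i), i,j = 1..k.
Equivalently, Durbin-Levinson gives phi_{kk} iteratively:
  phi_{11} = rho(1)
  phi_{kk} = [rho(k) - sum_{j=1..k-1} phi_{k-1,j} rho(k-j)]
            / [1 - sum_{j=1..k-1} phi_{k-1,j} rho(j)],
  phi_{k,j} = phi_{k-1,j} - phi_{kk} phi_{k-1,k-j},  j = 1..k-1.
Step k = 1:
  phi_11 = rho(1) = -0.3313.
Step k = 2:
  phi_22 = [rho(2) - phi_11 rho(1)] / [1 - phi_11 rho(1)] = [-0.1705 - (-0.3313)(-0.3313)] / [1 - (-0.3313)(-0.3313)]
         = -0.28025969 / 0.89024031 = -0.314814.
  Update: phi_21 = phi_11 - phi_22 phi_11 = -0.3313 - (-0.314814)(-0.3313) = -0.435598.
Step k = 3:
  phi_33 = [rho(3) - phi_21 rho(2) - phi_22 rho(1)] / [1 - phi_21 rho(1) - phi_22 rho(2)]
    numerator   = 0.4986 - (-0.435598)(-0.1705) - (-0.314814)(-0.3313) = 0.32003287
    denominator = 1 - (-0.435598)(-0.3313) - (-0.314814)(-0.1705) = 0.80201077
  phi_33 = 0.32003287 / 0.80201077 = 0.399.
Therefore phi_{33} = 0.3990.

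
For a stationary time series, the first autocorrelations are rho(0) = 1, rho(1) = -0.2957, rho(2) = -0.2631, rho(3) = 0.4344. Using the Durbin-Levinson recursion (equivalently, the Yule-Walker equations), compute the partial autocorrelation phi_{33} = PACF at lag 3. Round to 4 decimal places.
\phi_{33} = 0.2740

The PACF at lag k is phi_{kk}, the last component of the solution
to the Yule-Walker system G_k phi = r_k where
  (G_k)_{ij} = rho(|i - j|), (r_k)_i = rho(i), i,j = 1..k.
Equivalently, Durbin-Levinson gives phi_{kk} iteratively:
  phi_{11} = rho(1)
  phi_{kk} = [rho(k) - sum_{j=1..k-1} phi_{k-1,j} rho(k-j)]
            / [1 - sum_{j=1..k-1} phi_{k-1,j} rho(j)],
  phi_{k,j} = phi_{k-1,j} - phi_{kk} phi_{k-1,k-j},  j = 1..k-1.
Step k = 1:
  phi_11 = rho(1) = -0.2957.
Step k = 2:
  phi_22 = [rho(2) - phi_11 rho(1)] / [1 - phi_11 rho(1)] = [-0.2631 - (-0.2957)(-0.2957)] / [1 - (-0.2957)(-0.2957)]
         = -0.35053849 / 0.91256151 = -0.384126.
  Update: phi_21 = phi_11 - phi_22 phi_11 = -0.2957 - (-0.384126)(-0.2957) = -0.409286.
Step k = 3:
  phi_33 = [rho(3) - phi_21 rho(2) - phi_22 rho(1)] / [1 - phi_21 rho(1) - phi_22 rho(2)]
    numerator   = 0.4344 - (-0.409286)(-0.2631) - (-0.384126)(-0.2957) = 0.21313083
    denominator = 1 - (-0.409286)(-0.2957) - (-0.384126)(-0.2631) = 0.77791061
  phi_33 = 0.21313083 / 0.77791061 = 0.274.
Therefore phi_{33} = 0.2740.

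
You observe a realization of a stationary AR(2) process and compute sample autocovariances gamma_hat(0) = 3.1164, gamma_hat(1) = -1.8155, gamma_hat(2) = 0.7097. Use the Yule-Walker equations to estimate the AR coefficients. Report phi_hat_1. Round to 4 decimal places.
\hat\phi_{1} = -0.6810

The Yule-Walker equations for an AR(p) process read, in matrix form,
  Gamma_p phi = r_p,   with   (Gamma_p)_{ij} = gamma(|i - j|),
                       (r_p)_i = gamma(i),   i,j = 1..p.
Substitute the sample gammas (Toeplitz matrix and right-hand side of size 2):
  Gamma_p = [[3.1164, -1.8155], [-1.8155, 3.1164]]
  r_p     = [-1.8155, 0.7097]
Written out:
  3.1164 phi_1 - 1.8155 phi_2 = -1.8155
  -1.8155 phi_1 + 3.1164 phi_2 = 0.7097
Solve by Cramer's rule:
  det = gamma(0)^2 - gamma(1)^2 = (3.1164)^2 - (-1.8155)^2 = 9.71194896 - 3.29604025 = 6.41590871
  phi_hat_1 = [gamma(1) gamma(0) - gamma(1) gamma(2)] / det = [(-1.8155)(3.1164) - (-1.8155)(0.7097)] / 6.41590871 = -4.36936385 / 6.41590871 = -0.681
  phi_hat_2 = [gamma(0) gamma(2) - gamma(1)^2] / det = [(3.1164)(0.7097) - (-1.8155)^2] / 6.41590871 = -1.08433117 / 6.41590871 = -0.169
So phi_hat = [-0.6810, -0.1690].
Therefore phi_hat_1 = -0.6810.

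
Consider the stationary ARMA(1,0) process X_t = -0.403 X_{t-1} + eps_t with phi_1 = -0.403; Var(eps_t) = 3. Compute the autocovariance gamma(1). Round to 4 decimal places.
\gamma(1) = -1.4434

Multiply the model equation by X_{t-k} and take expectations. With theta_0 = psi_0 = 1 and psi_j the MA(infinity) weights, this gives
  gamma(k) - sum_i phi_i gamma(k-i) = c_k,
  c_k = sigma^2 * sum_{j=k..q} theta_j psi_{j-k}   (c_k = 0 for k > q),
using gamma(-m) = gamma(m).
Pure AR (q = 0): c_0 = sigma^2 = 3, c_k = 0 for k >= 1.
Equations for k = 0 and k = 1 (AR order 1):
  gamma(0) = phi_1 gamma(1) + c_0
  gamma(1) = phi_1 gamma(0) + c_1
Substituting the second into the first: gamma(0) (1 - phi_1^2) = c_0 + phi_1 c_1, so
  gamma(0) = c_0 / (1 - phi_1^2) = 3 / (1 - (-0.403)^2) = 3 / 0.837591 = 3.5817.
  gamma(1) = phi_1 gamma(0) = (-0.403)(3.5817) = -1.443425.
Therefore gamma(1) = -1.4434 (to 4 decimal places).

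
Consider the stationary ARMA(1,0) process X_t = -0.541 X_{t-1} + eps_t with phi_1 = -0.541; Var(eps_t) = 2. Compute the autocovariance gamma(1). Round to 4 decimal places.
\gamma(1) = -1.5297

Multiply the model equation by X_{t-k} and take expectations. With theta_0 = psi_0 = 1 and psi_j the MA(infinity) weights, this gives
  gamma(k) - sum_i phi_i gamma(k-i) = c_k,
  c_k = sigma^2 * sum_{j=k..q} theta_j psi_{j-k}   (c_k = 0 for k > q),
using gamma(-m) = gamma(m).
Pure AR (q = 0): c_0 = sigma^2 = 2, c_k = 0 for k >= 1.
Equations for k = 0 and k = 1 (AR order 1):
  gamma(0) = phi_1 gamma(1) + c_0
  gamma(1) = phi_1 gamma(0) + c_1
Substituting the second into the first: gamma(0) (1 - phi_1^2) = c_0 + phi_1 c_1, so
  gamma(0) = c_0 / (1 - phi_1^2) = 2 / (1 - (-0.541)^2) = 2 / 0.707319 = 2.827579.
  gamma(1) = phi_1 gamma(0) = (-0.541)(2.827579) = -1.52972.
Therefore gamma(1) = -1.5297 (to 4 decimal places).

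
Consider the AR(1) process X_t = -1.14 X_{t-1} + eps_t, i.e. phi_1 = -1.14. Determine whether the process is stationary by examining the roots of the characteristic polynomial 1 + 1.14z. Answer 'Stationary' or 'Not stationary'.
\text{Not stationary}

The AR(p) characteristic polynomial is P(z) = 1 + 1.14z.
Stationarity requires all roots to lie outside the unit circle, i.e. |z| > 1 for every root.
This is linear in z: 1 + (1.14) z = 0  =>  z = -1/(1.14) = -0.877193,  |z| = 0.877193.
Moduli of all roots: 0.8772.
All moduli strictly greater than 1? No.
Verdict: Not stationary.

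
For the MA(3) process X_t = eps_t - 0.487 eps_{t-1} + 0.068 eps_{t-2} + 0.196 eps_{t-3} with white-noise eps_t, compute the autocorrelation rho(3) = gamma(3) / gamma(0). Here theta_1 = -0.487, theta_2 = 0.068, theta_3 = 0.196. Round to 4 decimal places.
\rho(3) = 0.1531

For an MA(q) process with theta_0 = 1, the autocovariance is
  gamma(k) = sigma^2 * sum_{i=0..q-k} theta_i * theta_{i+k},
and rho(k) = gamma(k) / gamma(0). Sigma^2 cancels.
  numerator   = (1)*(0.196) = 0.196.
  denominator = (1)^2 + (-0.487)^2 + (0.068)^2 + (0.196)^2 = 1.280209.
  rho(3) = 0.196 / 1.280209 = 0.1531.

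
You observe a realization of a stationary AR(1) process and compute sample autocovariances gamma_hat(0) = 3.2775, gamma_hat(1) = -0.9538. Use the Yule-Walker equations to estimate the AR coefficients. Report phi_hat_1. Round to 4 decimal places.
\hat\phi_{1} = -0.2910

The Yule-Walker equations for an AR(p) process read, in matrix form,
  Gamma_p phi = r_p,   with   (Gamma_p)_{ij} = gamma(|i - j|),
                       (r_p)_i = gamma(i),   i,j = 1..p.
Substitute the sample gammas (Toeplitz matrix and right-hand side of size 1):
  Gamma_p = [[3.2775]]
  r_p     = [-0.9538]
With p = 1 this is the single equation gamma(0) phi_1 = gamma(1):
  phi_hat_1 = gamma(1) / gamma(0) = -0.9538 / 3.2775 = -0.2910.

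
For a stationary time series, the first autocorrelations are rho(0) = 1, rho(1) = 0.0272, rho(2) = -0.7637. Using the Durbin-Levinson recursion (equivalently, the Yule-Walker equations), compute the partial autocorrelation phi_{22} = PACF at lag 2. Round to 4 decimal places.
\phi_{22} = -0.7650

The PACF at lag k is phi_{kk}, the last component of the solution
to the Yule-Walker system G_k phi = r_k where
  (G_k)_{ij} = rho(|i - j|), (r_k)_i = rho(i), i,j = 1..k.
Equivalently, Durbin-Levinson gives phi_{kk} iteratively:
  phi_{11} = rho(1)
  phi_{kk} = [rho(k) - sum_{j=1..k-1} phi_{k-1,j} rho(k-j)]
            / [1 - sum_{j=1..k-1} phi_{k-1,j} rho(j)],
  phi_{k,j} = phi_{k-1,j} - phi_{kk} phi_{k-1,k-j},  j = 1..k-1.
Step k = 1:
  phi_11 = rho(1) = 0.0272.
Step k = 2:
  phi_22 = [rho(2) - phi_11 rho(1)] / [1 - phi_11 rho(1)] = [-0.7637 - (0.0272)(0.0272)] / [1 - (0.0272)(0.0272)]
         = -0.76443984 / 0.99926016 = -0.765.
Therefore phi_{22} = -0.7650.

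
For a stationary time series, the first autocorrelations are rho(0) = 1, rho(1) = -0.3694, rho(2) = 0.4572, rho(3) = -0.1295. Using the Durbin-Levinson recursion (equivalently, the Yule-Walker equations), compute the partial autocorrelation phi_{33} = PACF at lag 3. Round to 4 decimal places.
\phi_{33} = 0.1530

The PACF at lag k is phi_{kk}, the last component of the solution
to the Yule-Walker system G_k phi = r_k where
  (G_k)_{ij} = rho(|i - j|), (r_k)_i = rho(i), i,j = 1..k.
Equivalently, Durbin-Levinson gives phi_{kk} iteratively:
  phi_{11} = rho(1)
  phi_{kk} = [rho(k) - sum_{j=1..k-1} phi_{k-1,j} rho(k-j)]
            / [1 - sum_{j=1..k-1} phi_{k-1,j} rho(j)],
  phi_{k,j} = phi_{k-1,j} - phi_{kk} phi_{k-1,k-j},  j = 1..k-1.
Step k = 1:
  phi_11 = rho(1) = -0.3694.
Step k = 2:
  phi_22 = [rho(2) - phi_11 rho(1)] / [1 - phi_11 rho(1)] = [0.4572 - (-0.3694)(-0.3694)] / [1 - (-0.3694)(-0.3694)]
         = 0.32074364 / 0.86354364 = 0.371427.
  Update: phi_21 = phi_11 - phi_22 phi_11 = -0.3694 - (0.371427)(-0.3694) = -0.232195.
Step k = 3:
  phi_33 = [rho(3) - phi_21 rho(2) - phi_22 rho(1)] / [1 - phi_21 rho(1) - phi_22 rho(2)]
    numerator   = -0.1295 - (-0.232195)(0.4572) - (0.371427)(-0.3694) = 0.11386468
    denominator = 1 - (-0.232195)(-0.3694) - (0.371427)(0.4572) = 0.74441071
  phi_33 = 0.11386468 / 0.74441071 = 0.153.
Therefore phi_{33} = 0.1530.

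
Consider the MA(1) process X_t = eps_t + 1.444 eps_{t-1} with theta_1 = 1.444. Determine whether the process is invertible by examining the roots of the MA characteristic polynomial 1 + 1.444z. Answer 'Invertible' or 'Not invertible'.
\text{Not invertible}

The MA(q) characteristic polynomial is P(z) = 1 + 1.444z.
Invertibility requires all roots to lie outside the unit circle, i.e. |z| > 1 for every root.
This is linear in z: 1 + (1.444) z = 0  =>  z = -1/(1.444) = -0.692521,  |z| = 0.692521.
Moduli of all roots: 0.6925.
All moduli strictly greater than 1? No.
Verdict: Not invertible.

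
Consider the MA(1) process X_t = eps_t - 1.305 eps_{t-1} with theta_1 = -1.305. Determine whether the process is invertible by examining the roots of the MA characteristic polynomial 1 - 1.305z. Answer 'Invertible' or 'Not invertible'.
\text{Not invertible}

The MA(q) characteristic polynomial is P(z) = 1 - 1.305z.
Invertibility requires all roots to lie outside the unit circle, i.e. |z| > 1 for every root.
This is linear in z: 1 + (-1.305) z = 0  =>  z = -1/(-1.305) = 0.766284,  |z| = 0.766284.
Moduli of all roots: 0.7663.
All moduli strictly greater than 1? No.
Verdict: Not invertible.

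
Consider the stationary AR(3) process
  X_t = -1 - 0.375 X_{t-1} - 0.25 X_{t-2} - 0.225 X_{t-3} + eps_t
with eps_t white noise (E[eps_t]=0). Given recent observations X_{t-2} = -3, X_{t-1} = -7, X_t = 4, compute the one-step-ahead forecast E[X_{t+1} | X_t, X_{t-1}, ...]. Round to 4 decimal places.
E[X_{t+1} \mid \mathcal F_t] = -0.0750

For an AR(p) model X_t = c + sum_i phi_i X_{t-i} + eps_t, the
one-step-ahead conditional mean is
  E[X_{t+1} | X_t, ...] = c + sum_i phi_i X_{t+1-i}.
Substitute known values:
  E[X_{t+1} | ...] = -1 + (-0.375) * (4) + (-0.25) * (-7) + (-0.225) * (-3)
                   = -0.0750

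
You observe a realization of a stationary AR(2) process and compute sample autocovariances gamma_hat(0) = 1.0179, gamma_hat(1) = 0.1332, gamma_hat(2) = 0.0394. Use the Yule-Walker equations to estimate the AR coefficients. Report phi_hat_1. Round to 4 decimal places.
\hat\phi_{1} = 0.1280

The Yule-Walker equations for an AR(p) process read, in matrix form,
  Gamma_p phi = r_p,   with   (Gamma_p)_{ij} = gamma(|i - j|),
                       (r_p)_i = gamma(i),   i,j = 1..p.
Substitute the sample gammas (Toeplitz matrix and right-hand side of size 2):
  Gamma_p = [[1.0179, 0.1332], [0.1332, 1.0179]]
  r_p     = [0.1332, 0.0394]
Written out:
  1.0179 phi_1 + 0.1332 phi_2 = 0.1332
  0.1332 phi_1 + 1.0179 phi_2 = 0.0394
Solve by Cramer's rule:
  det = gamma(0)^2 - gamma(1)^2 = (1.0179)^2 - (0.1332)^2 = 1.03612041 - 0.01774224 = 1.01837817
  phi_hat_1 = [gamma(1) gamma(0) - gamma(1) gamma(2)] / det = [(0.1332)(1.0179) - (0.1332)(0.0394)] / 1.01837817 = 0.1303362 / 1.01837817 = 0.128
  phi_hat_2 = [gamma(0) gamma(2) - gamma(1)^2] / det = [(1.0179)(0.0394) - (0.1332)^2] / 1.01837817 = 0.02236302 / 1.01837817 = 0.022
So phi_hat = [0.1280, 0.0220].
Therefore phi_hat_1 = 0.1280.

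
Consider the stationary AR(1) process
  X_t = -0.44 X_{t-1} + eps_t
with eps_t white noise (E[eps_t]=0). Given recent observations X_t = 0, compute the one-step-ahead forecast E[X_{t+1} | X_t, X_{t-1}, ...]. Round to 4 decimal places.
E[X_{t+1} \mid \mathcal F_t] = 0.0000

For an AR(p) model X_t = c + sum_i phi_i X_{t-i} + eps_t, the
one-step-ahead conditional mean is
  E[X_{t+1} | X_t, ...] = c + sum_i phi_i X_{t+1-i}.
Substitute known values:
  E[X_{t+1} | ...] = (-0.44) * (0)
                   = 0.0000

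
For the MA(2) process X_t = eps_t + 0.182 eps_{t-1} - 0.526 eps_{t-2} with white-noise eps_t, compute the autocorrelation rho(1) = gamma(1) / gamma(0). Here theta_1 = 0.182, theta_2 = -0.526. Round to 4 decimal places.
\rho(1) = 0.0659

For an MA(q) process with theta_0 = 1, the autocovariance is
  gamma(k) = sigma^2 * sum_{i=0..q-k} theta_i * theta_{i+k},
and rho(k) = gamma(k) / gamma(0). Sigma^2 cancels.
  numerator   = (1)*(0.182) + (0.182)*(-0.526) = 0.086268.
  denominator = (1)^2 + (0.182)^2 + (-0.526)^2 = 1.3098.
  rho(1) = 0.086268 / 1.3098 = 0.0659.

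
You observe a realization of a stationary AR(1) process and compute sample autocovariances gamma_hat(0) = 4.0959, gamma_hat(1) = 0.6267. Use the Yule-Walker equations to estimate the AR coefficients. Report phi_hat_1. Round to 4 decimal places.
\hat\phi_{1} = 0.1530

The Yule-Walker equations for an AR(p) process read, in matrix form,
  Gamma_p phi = r_p,   with   (Gamma_p)_{ij} = gamma(|i - j|),
                       (r_p)_i = gamma(i),   i,j = 1..p.
Substitute the sample gammas (Toeplitz matrix and right-hand side of size 1):
  Gamma_p = [[4.0959]]
  r_p     = [0.6267]
With p = 1 this is the single equation gamma(0) phi_1 = gamma(1):
  phi_hat_1 = gamma(1) / gamma(0) = 0.6267 / 4.0959 = 0.1530.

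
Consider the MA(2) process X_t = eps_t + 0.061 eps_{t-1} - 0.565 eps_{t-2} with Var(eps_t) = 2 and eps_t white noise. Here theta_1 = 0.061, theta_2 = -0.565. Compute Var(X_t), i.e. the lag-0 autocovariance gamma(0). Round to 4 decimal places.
\gamma(0) = 2.6459

For an MA(q) process X_t = eps_t + sum_i theta_i eps_{t-i} with
Var(eps_t) = sigma^2, the variance is
  gamma(0) = sigma^2 * (1 + sum_i theta_i^2).
  sum_i theta_i^2 = (0.061)^2 + (-0.565)^2 = 0.003721 + 0.319225 = 0.322946.
  gamma(0) = 2 * (1 + 0.322946) = 2 * 1.322946 = 2.645892, which rounds to 2.6459.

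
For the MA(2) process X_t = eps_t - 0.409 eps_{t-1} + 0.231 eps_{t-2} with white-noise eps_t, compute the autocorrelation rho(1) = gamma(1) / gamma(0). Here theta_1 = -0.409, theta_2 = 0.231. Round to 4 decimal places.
\rho(1) = -0.4125

For an MA(q) process with theta_0 = 1, the autocovariance is
  gamma(k) = sigma^2 * sum_{i=0..q-k} theta_i * theta_{i+k},
and rho(k) = gamma(k) / gamma(0). Sigma^2 cancels.
  numerator   = (1)*(-0.409) + (-0.409)*(0.231) = -0.503479.
  denominator = (1)^2 + (-0.409)^2 + (0.231)^2 = 1.220642.
  rho(1) = -0.503479 / 1.220642 = -0.4125.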